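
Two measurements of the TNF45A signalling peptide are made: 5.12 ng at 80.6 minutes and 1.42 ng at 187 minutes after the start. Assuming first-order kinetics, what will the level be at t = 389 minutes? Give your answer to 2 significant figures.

Over Δt = 187 − 80.6 = 106.4 minutes, the level fell by a factor of 5.12/1.42 ≈ 3.6056.
n = log₂(3.6056) ≈ 1.8503 half-lives, so t½ = 106.4/1.8503 ≈ 57.506 minutes.
From t = 187 to t = 389: 1.42 × (1/2)^((389−187)/57.506) ≈ 0.12441 ng.

0.12 ng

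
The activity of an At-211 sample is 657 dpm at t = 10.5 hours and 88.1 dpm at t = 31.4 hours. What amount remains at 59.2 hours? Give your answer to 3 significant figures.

Over Δt = 31.4 − 10.5 = 20.9 hours, the level fell by a factor of 657/88.1 ≈ 7.4574.
n = log₂(7.4574) ≈ 2.8987 half-lives, so t½ = 20.9/2.8987 ≈ 7.2102 hours.
From t = 31.4 to t = 59.2: 88.1 × (1/2)^((59.2−31.4)/7.2102) ≈ 6.0856 dpm.

6.09 dpm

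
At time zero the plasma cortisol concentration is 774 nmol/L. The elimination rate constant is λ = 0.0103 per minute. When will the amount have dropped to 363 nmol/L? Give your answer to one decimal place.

t½ = ln 2 / λ = 0.69315 / 0.0103 ≈ 67.296 minutes.
Fraction remaining = 363/774 ≈ 0.46899.
n = log₂(774/363) = ln(2.1322)/ln 2 ≈ 1.0924 half-lives.
t = n × t½ = 1.0924 × 67.296 ≈ 73.512 minutes.

73.5 minutes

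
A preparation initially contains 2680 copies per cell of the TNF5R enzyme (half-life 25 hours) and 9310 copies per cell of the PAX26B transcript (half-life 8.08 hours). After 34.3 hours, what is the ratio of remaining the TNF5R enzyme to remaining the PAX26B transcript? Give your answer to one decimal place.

2.1

TNF5R enzyme: 2680 × (1/2)^(34.3/25) = 2680 × (1/2)^1.372 ≈ 1035.4 copies per cell.
PAX26B transcript: 9310 × (1/2)^(34.3/8.08) = 9310 × (1/2)^4.245 ≈ 490.98 copies per cell.
Ratio ≈ 1035.4 / 490.98 ≈ 2.1089.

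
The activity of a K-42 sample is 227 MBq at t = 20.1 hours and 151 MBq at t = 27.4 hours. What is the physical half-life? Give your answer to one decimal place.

Over Δt = 27.4 − 20.1 = 7.3 hours, the level fell by a factor of 227/151 ≈ 1.5033.
n = log₂(1.5033) ≈ 0.58814 half-lives, so t½ = 7.3/0.58814 ≈ 12.412 hours.

12.4 hours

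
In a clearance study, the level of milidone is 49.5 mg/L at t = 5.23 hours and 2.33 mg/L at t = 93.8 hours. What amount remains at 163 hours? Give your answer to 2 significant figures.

Over Δt = 93.8 − 5.23 = 88.57 hours, the level fell by a factor of 49.5/2.33 ≈ 21.245.
n = log₂(21.245) ≈ 4.409 half-lives, so t½ = 88.57/4.409 ≈ 20.088 hours.
From t = 93.8 to t = 163: 2.33 × (1/2)^((163−93.8)/20.088) ≈ 0.21398 mg/L.

0.21 mg/L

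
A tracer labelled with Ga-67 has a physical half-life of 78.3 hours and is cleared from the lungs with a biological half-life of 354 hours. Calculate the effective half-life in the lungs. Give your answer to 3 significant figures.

64.1 hours

1/t_eff = 1/t_phys + 1/t_biol = 1/78.3 + 1/354 = 0.015596 per hour.
t_eff = 78.3 × 354 / (78.3 + 354) ≈ 64.118 hours.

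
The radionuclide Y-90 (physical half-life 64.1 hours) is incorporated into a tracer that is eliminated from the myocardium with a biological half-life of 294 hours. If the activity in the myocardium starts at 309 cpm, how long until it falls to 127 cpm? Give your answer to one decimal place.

67.5 hours

1/t_eff = 1/t_phys + 1/t_biol = 1/64.1 + 1/294 = 0.019002 per hour.
t_eff = 64.1 × 294 / (64.1 + 294) ≈ 52.626 hours.
n = log₂(309/127) ≈ 1.2828; t = 1.2828 × 52.626 ≈ 67.508 hours.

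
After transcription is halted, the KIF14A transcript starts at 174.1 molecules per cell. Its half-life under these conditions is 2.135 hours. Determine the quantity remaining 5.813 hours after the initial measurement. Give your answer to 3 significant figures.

26.4 molecules per cell

Number of half-lives: n = 5.813/2.135 ≈ 2.7227.
Remaining = 174.1 × (1/2)^2.7227 = 174.1 × 0.15149 ≈ 26.374 molecules per cell.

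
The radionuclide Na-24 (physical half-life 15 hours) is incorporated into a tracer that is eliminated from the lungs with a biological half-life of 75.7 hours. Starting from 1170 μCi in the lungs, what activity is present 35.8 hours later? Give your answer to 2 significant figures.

1/t_eff = 1/t_phys + 1/t_biol = 1/15 + 1/75.7 = 0.079877 per hour.
t_eff = 15 × 75.7 / (15 + 75.7) ≈ 12.519 hours.
Remaining = 1170 × (1/2)^(35.8/12.519) = 1170 × (1/2)^2.8596 ≈ 161.2 μCi.

160 μCi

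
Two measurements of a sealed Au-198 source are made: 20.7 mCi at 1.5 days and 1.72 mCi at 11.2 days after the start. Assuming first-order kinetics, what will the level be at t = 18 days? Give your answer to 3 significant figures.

Over Δt = 11.2 − 1.5 = 9.7 days, the level fell by a factor of 20.7/1.72 ≈ 12.035.
n = log₂(12.035) ≈ 3.5892 half-lives, so t½ = 9.7/3.5892 ≈ 2.7026 days.
From t = 11.2 to t = 18: 1.72 × (1/2)^((18−11.2)/2.7026) ≈ 0.30068 mCi.

0.301 mCi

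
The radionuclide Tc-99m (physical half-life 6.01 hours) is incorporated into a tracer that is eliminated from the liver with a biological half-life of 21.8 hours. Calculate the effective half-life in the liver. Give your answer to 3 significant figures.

1/t_eff = 1/t_phys + 1/t_biol = 1/6.01 + 1/21.8 = 0.21226 per hour.
t_eff = 6.01 × 21.8 / (6.01 + 21.8) ≈ 4.7112 hours.

4.71 hours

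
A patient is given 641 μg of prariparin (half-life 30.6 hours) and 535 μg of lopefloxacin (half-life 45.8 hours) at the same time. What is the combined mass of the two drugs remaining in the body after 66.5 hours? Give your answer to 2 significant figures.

prariparin: 641 × (1/2)^(66.5/30.6) = 641 × (1/2)^2.1732 ≈ 142.12 μg.
lopefloxacin: 535 × (1/2)^(66.5/45.8) = 535 × (1/2)^1.452 ≈ 195.55 μg.
Total = 142.12 + 195.55 ≈ 337.68 μg.

340 μg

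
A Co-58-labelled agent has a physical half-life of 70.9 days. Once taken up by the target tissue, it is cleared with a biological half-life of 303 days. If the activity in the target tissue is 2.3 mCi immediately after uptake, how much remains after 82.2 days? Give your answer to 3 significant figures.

1/t_eff = 1/t_phys + 1/t_biol = 1/70.9 + 1/303 = 0.017405 per day.
t_eff = 70.9 × 303 / (70.9 + 303) ≈ 57.456 days.
Remaining = 2.3 × (1/2)^(82.2/57.456) = 2.3 × (1/2)^1.4307 ≈ 0.85321 mCi.

0.853 mCi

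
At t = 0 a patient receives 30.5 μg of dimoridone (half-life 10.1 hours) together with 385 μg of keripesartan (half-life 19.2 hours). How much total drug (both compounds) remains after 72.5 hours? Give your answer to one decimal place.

dimoridone: 30.5 × (1/2)^(72.5/10.1) = 30.5 × (1/2)^7.1782 ≈ 0.21059 μg.
keripesartan: 385 × (1/2)^(72.5/19.2) = 385 × (1/2)^3.776 ≈ 28.103 μg.
Total = 0.21059 + 28.103 ≈ 28.314 μg.

28.3 μg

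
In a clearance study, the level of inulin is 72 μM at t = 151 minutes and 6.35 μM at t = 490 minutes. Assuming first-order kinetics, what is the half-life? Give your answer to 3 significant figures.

Over Δt = 490 − 151 = 339 minutes, the level fell by a factor of 72/6.35 ≈ 11.339.
n = log₂(11.339) ≈ 3.5032 half-lives, so t½ = 339/3.5032 ≈ 96.77 minutes.

96.8 minutes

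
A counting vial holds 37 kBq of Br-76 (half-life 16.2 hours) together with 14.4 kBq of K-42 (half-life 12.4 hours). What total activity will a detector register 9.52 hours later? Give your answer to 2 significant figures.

Br-76: 37 × (1/2)^(9.52/16.2) = 37 × (1/2)^0.58765 ≈ 24.621 kBq.
K-42: 14.4 × (1/2)^(9.52/12.4) = 14.4 × (1/2)^0.76774 ≈ 8.4576 kBq.
Total = 24.621 + 8.4576 ≈ 33.078 kBq.

33 kBq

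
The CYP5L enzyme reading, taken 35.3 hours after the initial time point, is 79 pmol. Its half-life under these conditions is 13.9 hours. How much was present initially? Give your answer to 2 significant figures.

460 pmol

Number of half-lives elapsed: n = 35.3/13.9 ≈ 2.5396.
A₀ = A × 2^n = 79 × 2^2.5396 = 79 × 5.8142 ≈ 459.32 pmol.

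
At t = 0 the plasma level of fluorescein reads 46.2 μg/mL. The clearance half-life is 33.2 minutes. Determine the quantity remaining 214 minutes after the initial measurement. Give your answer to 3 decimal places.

Number of half-lives: n = 214/33.2 ≈ 6.4458.
Remaining = 46.2 × (1/2)^6.4458 = 46.2 × 0.011472 ≈ 0.52999 μg/mL.

0.530 μg/mL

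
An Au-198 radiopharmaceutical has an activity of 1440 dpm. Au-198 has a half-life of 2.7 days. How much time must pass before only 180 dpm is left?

180/1440 = 1/8, so 3 half-lives have elapsed.
t = 3 × 2.7 = 8.1 days.

8.1 days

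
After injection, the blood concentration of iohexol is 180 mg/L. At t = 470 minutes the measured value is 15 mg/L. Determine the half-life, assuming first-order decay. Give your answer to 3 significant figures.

A/A₀ = 15/180 ≈ 0.083333.
n = log₂(12) ≈ 3.585 half-lives elapsed in 470 minutes.
t½ = 470/3.585 ≈ 131.1 minutes.

131 minutes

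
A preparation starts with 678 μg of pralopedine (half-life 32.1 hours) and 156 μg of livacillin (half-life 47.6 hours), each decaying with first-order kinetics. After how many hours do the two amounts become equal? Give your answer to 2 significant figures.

210 hours

Set 678·(1/2)^(t/32.1) = 156·(1/2)^(t/47.6).
Taking log₂: log₂(678/156) = t·(1/32.1 − 1/47.6).
log₂(4.3462) = 2.1197; 1/32.1 − 1/47.6 = 0.010144.
t = 2.1197 / 0.010144 ≈ 208.96 hours.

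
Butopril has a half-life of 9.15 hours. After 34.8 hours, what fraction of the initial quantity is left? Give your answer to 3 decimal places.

0.072

n = 34.8/9.15 ≈ 3.8033 half-lives.
Fraction remaining = (1/2)^3.8033 ≈ 0.071631.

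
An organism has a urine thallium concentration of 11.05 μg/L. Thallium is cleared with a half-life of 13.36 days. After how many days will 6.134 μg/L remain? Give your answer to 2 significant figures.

Fraction remaining = 6.134/11.05 ≈ 0.55511.
n = log₂(11.05/6.134) = ln(1.8014)/ln 2 ≈ 0.84915 half-lives.
t = n × t½ = 0.84915 × 13.36 ≈ 11.345 days.

11 days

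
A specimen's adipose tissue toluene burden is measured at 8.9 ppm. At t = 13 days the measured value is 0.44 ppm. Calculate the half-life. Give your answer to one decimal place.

3.0 days

A/A₀ = 0.44/8.9 ≈ 0.049438.
n = log₂(20.227) ≈ 4.3382 half-lives elapsed in 13 days.
t½ = 13/4.3382 ≈ 2.9966 days.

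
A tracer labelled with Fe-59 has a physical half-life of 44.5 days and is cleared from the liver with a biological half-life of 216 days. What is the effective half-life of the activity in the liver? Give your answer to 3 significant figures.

36.9 days

1/t_eff = 1/t_phys + 1/t_biol = 1/44.5 + 1/216 = 0.027102 per day.
t_eff = 44.5 × 216 / (44.5 + 216) ≈ 36.898 days.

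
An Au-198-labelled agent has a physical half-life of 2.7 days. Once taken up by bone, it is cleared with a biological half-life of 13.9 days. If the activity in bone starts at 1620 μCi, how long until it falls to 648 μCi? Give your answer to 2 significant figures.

3.0 days

1/t_eff = 1/t_phys + 1/t_biol = 1/2.7 + 1/13.9 = 0.44231 per day.
t_eff = 2.7 × 13.9 / (2.7 + 13.9) ≈ 2.2608 days.
n = log₂(1620/648) ≈ 1.3219; t = 1.3219 × 2.2608 ≈ 2.9887 days.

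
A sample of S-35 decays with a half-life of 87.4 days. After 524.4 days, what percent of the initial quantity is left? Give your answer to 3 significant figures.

n = 524.4/87.4 ≈ 6 half-lives.
Fraction remaining = (1/2)^6 ≈ 0.015625, i.e. 1.5625%.

1.56%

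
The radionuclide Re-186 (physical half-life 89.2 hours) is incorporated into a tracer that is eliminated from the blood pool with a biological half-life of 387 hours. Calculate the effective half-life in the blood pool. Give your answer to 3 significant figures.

1/t_eff = 1/t_phys + 1/t_biol = 1/89.2 + 1/387 = 0.013795 per hour.
t_eff = 89.2 × 387 / (89.2 + 387) ≈ 72.491 hours.

72.5 hours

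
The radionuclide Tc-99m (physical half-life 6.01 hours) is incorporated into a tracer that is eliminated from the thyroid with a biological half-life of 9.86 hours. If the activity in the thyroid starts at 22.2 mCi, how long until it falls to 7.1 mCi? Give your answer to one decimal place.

1/t_eff = 1/t_phys + 1/t_biol = 1/6.01 + 1/9.86 = 0.26781 per hour.
t_eff = 6.01 × 9.86 / (6.01 + 9.86) ≈ 3.734 hours.
n = log₂(22.2/7.1) ≈ 1.6447; t = 1.6447 × 3.734 ≈ 6.1412 hours.

6.1 hours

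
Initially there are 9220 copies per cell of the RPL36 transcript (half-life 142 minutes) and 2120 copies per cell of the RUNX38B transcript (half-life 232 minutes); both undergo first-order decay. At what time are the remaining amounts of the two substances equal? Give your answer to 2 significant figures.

Set 9220·(1/2)^(t/142) = 2120·(1/2)^(t/232).
Taking log₂: log₂(9220/2120) = t·(1/142 − 1/232).
log₂(4.3491) = 2.1207; 1/142 − 1/232 = 0.0027319.
t = 2.1207 / 0.0027319 ≈ 776.27 minutes.

780 minutes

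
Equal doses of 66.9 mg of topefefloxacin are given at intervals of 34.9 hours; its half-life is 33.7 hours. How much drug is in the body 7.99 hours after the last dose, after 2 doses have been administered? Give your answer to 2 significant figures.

84 mg

The 2 doses were given 42.89, 7.99 hours ago.
Total = 66.9·(1/2)^(42.89/33.7) + 66.9·(1/2)^(7.99/33.7)
      = 27.689 + 56.762 ≈ 84.45 mg.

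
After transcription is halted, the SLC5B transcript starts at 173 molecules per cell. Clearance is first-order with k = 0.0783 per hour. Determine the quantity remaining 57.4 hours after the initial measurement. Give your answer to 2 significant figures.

1.9 molecules per cell

t½ = ln 2 / k = 0.69315 / 0.0783 ≈ 8.8525 hours.
Number of half-lives: n = 57.4/8.8525 ≈ 6.4841.
Remaining = 173 × (1/2)^6.4841 = 173 × 0.011171 ≈ 1.9326 molecules per cell.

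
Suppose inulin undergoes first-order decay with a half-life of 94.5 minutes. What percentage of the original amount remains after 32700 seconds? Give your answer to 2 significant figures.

32700 seconds = 545 minutes.
n = 545/94.5 ≈ 5.7672 half-lives.
Fraction remaining = (1/2)^5.7672 ≈ 0.018361, i.e. 1.8361%.

1.8%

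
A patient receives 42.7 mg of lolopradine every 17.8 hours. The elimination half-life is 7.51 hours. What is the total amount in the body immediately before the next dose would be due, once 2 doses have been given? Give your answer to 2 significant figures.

9.9 mg

The 2 doses were given 35.6, 17.8 hours ago.
Total = 42.7·(1/2)^(35.6/7.51) + 42.7·(1/2)^(17.8/7.51)
      = 1.5975 + 8.2591 ≈ 9.8566 mg.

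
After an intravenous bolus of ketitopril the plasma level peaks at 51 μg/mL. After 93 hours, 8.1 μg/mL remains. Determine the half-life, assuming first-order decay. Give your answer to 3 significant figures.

A/A₀ = 8.1/51 ≈ 0.15882.
n = log₂(6.2963) ≈ 2.6545 half-lives elapsed in 93 hours.
t½ = 93/2.6545 ≈ 35.035 hours.

35.0 hours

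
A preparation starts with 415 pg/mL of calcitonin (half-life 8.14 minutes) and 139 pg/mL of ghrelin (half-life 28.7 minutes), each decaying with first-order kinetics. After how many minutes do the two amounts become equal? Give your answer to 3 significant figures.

Set 415·(1/2)^(t/8.14) = 139·(1/2)^(t/28.7).
Taking log₂: log₂(415/139) = t·(1/8.14 − 1/28.7).
log₂(2.9856) = 1.578; 1/8.14 − 1/28.7 = 0.088007.
t = 1.578 / 0.088007 ≈ 17.931 minutes.

17.9 minutes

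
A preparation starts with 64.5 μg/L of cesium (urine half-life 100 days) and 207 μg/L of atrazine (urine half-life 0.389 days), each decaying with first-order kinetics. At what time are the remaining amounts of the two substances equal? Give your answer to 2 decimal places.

Set 64.5·(1/2)^(t/100) = 207·(1/2)^(t/0.389).
Taking log₂: log₂(64.5/207) = t·(1/100 − 1/0.389).
log₂(0.31159) = -1.6823; 1/100 − 1/0.389 = -2.5607.
t = -1.6823 / -2.5607 ≈ 0.65695 days.

0.66 days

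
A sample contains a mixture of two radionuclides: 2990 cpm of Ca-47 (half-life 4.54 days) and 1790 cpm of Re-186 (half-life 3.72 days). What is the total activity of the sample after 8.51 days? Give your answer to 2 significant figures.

1200 cpm

Ca-47: 2990 × (1/2)^(8.51/4.54) = 2990 × (1/2)^1.8744 ≈ 815.47 cpm.
Re-186: 1790 × (1/2)^(8.51/3.72) = 1790 × (1/2)^2.2876 ≈ 366.61 cpm.
Total = 815.47 + 366.61 ≈ 1182.1 cpm.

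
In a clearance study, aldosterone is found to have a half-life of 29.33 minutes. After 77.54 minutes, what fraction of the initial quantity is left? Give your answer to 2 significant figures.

n = 77.54/29.33 ≈ 2.6437 half-lives.
Fraction remaining = (1/2)^2.6437 ≈ 0.16002.

0.16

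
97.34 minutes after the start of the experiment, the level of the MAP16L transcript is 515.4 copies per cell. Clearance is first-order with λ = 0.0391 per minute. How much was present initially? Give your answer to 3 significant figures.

23200 copies per cell

t½ = ln 2 / λ = 0.69315 / 0.0391 ≈ 17.728 minutes.
Number of half-lives elapsed: n = 97.34/17.728 ≈ 5.4909.
A₀ = A × 2^n = 515.4 × 2^5.4909 = 515.4 × 44.97 ≈ 23178 copies per cell.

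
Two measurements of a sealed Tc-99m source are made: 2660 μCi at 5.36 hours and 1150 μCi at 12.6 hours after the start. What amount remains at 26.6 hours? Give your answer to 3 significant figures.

227 μCi

Over Δt = 12.6 − 5.36 = 7.24 hours, the level fell by a factor of 2660/1150 ≈ 2.313.
n = log₂(2.313) ≈ 1.2098 half-lives, so t½ = 7.24/1.2098 ≈ 5.9845 hours.
From t = 12.6 to t = 26.6: 1150 × (1/2)^((26.6−12.6)/5.9845) ≈ 227.23 μCi.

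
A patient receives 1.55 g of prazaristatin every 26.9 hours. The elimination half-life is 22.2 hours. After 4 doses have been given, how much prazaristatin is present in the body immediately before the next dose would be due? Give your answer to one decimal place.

1.1 g

The 4 doses were given 107.6, 80.7, 53.8, 26.9 hours ago.
Total = 1.55·(1/2)^(107.6/22.2) + 1.55·(1/2)^(80.7/22.2) + 1.55·(1/2)^(53.8/22.2) + 1.55·(1/2)^(26.9/22.2)
      = 0.053862 + 0.12475 + 0.28894 + 0.66922 ≈ 1.1368 g.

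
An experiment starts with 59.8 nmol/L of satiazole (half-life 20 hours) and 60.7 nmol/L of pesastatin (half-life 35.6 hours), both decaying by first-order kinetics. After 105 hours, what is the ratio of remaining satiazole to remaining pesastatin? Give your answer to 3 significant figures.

satiazole: 59.8 × (1/2)^(105/20) = 59.8 × (1/2)^5.25 ≈ 1.5714 nmol/L.
pesastatin: 60.7 × (1/2)^(105/35.6) = 60.7 × (1/2)^2.9494 ≈ 7.8581 nmol/L.
Ratio ≈ 1.5714 / 7.8581 ≈ 0.19997.

0.200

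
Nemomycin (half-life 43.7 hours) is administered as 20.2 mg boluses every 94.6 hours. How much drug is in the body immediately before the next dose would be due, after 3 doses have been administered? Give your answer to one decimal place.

The 3 doses were given 283.8, 189.2, 94.6 hours ago.
Total = 20.2·(1/2)^(283.8/43.7) + 20.2·(1/2)^(189.2/43.7) + 20.2·(1/2)^(94.6/43.7)
      = 0.22407 + 1.0047 + 4.505 ≈ 5.7338 mg.

5.7 mg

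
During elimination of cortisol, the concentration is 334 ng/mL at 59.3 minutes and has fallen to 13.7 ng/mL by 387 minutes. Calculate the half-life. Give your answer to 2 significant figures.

Over Δt = 387 − 59.3 = 327.7 minutes, the level fell by a factor of 334/13.7 ≈ 24.38.
n = log₂(24.38) ≈ 4.6076 half-lives, so t½ = 327.7/4.6076 ≈ 71.122 minutes.

71 minutes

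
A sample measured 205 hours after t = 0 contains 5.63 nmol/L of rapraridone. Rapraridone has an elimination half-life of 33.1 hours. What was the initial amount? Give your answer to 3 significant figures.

412 nmol/L

Number of half-lives elapsed: n = 205/33.1 ≈ 6.1934.
A₀ = A × 2^n = 5.63 × 2^6.1934 = 5.63 × 73.179 ≈ 412 nmol/L.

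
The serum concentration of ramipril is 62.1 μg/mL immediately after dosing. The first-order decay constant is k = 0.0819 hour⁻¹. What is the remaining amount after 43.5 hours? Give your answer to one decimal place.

t½ = ln 2 / k = 0.69315 / 0.0819 ≈ 8.4633 hours.
Number of half-lives: n = 43.5/8.4633 ≈ 5.1398.
Remaining = 62.1 × (1/2)^5.1398 = 62.1 × 0.028364 ≈ 1.7614 μg/mL.

1.8 μg/mL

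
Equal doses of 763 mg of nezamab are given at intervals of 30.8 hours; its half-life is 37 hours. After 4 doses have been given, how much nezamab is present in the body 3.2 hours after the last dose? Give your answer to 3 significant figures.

The 4 doses were given 95.6, 64.8, 34, 3.2 hours ago.
Total = 763·(1/2)^(95.6/37) + 763·(1/2)^(64.8/37) + 763·(1/2)^(34/37) + 763·(1/2)^(3.2/37)
      = 127.27 + 226.63 + 403.55 + 718.6 ≈ 1476.1 mg.

1480 mg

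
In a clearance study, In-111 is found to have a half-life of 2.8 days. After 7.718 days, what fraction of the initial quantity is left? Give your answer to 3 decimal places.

n = 7.718/2.8 ≈ 2.7564 half-lives.
Fraction remaining = (1/2)^2.7564 ≈ 0.14799.

0.148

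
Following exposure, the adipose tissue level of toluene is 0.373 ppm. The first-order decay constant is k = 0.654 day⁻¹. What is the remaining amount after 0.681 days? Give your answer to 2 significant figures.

0.24 ppm

t½ = ln 2 / k = 0.69315 / 0.654 ≈ 1.0599 days.
Number of half-lives: n = 0.681/1.0599 ≈ 0.64254.
Remaining = 0.373 × (1/2)^0.64254 = 0.373 × 0.64058 ≈ 0.23894 ppm.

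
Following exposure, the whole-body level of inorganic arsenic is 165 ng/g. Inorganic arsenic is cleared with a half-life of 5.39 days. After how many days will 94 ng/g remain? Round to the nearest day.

4 days

Fraction remaining = 94/165 ≈ 0.5697.
n = log₂(165/94) = ln(1.7553)/ln 2 ≈ 0.81173 half-lives.
t = n × t½ = 0.81173 × 5.39 ≈ 4.3752 days.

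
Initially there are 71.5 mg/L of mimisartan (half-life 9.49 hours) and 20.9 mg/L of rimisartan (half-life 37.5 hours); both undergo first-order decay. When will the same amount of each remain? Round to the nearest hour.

Set 71.5·(1/2)^(t/9.49) = 20.9·(1/2)^(t/37.5).
Taking log₂: log₂(71.5/20.9) = t·(1/9.49 − 1/37.5).
log₂(3.4211) = 1.7744; 1/9.49 − 1/37.5 = 0.078707.
t = 1.7744 / 0.078707 ≈ 22.545 hours.

23 hours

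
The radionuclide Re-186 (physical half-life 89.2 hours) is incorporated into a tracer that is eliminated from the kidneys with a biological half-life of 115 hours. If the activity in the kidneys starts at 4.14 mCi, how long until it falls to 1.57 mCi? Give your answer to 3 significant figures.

70.3 hours

1/t_eff = 1/t_phys + 1/t_biol = 1/89.2 + 1/115 = 0.019906 per hour.
t_eff = 89.2 × 115 / (89.2 + 115) ≈ 50.235 hours.
n = log₂(4.14/1.57) ≈ 1.3989; t = 1.3989 × 50.235 ≈ 70.272 hours.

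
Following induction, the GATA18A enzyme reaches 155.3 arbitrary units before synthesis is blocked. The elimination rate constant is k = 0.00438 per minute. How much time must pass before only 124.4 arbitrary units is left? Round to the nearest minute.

51 minutes

t½ = ln 2 / k = 0.69315 / 0.00438 ≈ 158.25 minutes.
Fraction remaining = 124.4/155.3 ≈ 0.80103.
n = log₂(155.3/124.4) = ln(1.2484)/ln 2 ≈ 0.32007 half-lives.
t = n × t½ = 0.32007 × 158.25 ≈ 50.652 minutes.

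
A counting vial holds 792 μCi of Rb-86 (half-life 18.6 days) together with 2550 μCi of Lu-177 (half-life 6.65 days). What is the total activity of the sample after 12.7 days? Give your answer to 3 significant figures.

Rb-86: 792 × (1/2)^(12.7/18.6) = 792 × (1/2)^0.6828 ≈ 493.38 μCi.
Lu-177: 2550 × (1/2)^(12.7/6.65) = 2550 × (1/2)^1.9098 ≈ 678.64 μCi.
Total = 493.38 + 678.64 ≈ 1172 μCi.

1170 μCi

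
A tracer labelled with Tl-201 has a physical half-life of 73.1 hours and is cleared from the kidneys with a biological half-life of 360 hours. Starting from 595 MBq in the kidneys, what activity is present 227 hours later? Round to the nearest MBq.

45 MBq

1/t_eff = 1/t_phys + 1/t_biol = 1/73.1 + 1/360 = 0.016458 per hour.
t_eff = 73.1 × 360 / (73.1 + 360) ≈ 60.762 hours.
Remaining = 595 × (1/2)^(227/60.762) = 595 × (1/2)^3.7359 ≈ 44.658 MBq.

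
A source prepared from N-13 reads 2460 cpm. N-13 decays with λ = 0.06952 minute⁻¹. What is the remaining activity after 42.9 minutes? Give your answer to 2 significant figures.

120 cpm

t½ = ln 2 / λ = 0.69315 / 0.06952 ≈ 9.9705 minutes.
Number of half-lives: n = 42.9/9.9705 ≈ 4.3027.
Remaining = 2460 × (1/2)^4.3027 = 2460 × 0.050671 ≈ 124.65 cpm.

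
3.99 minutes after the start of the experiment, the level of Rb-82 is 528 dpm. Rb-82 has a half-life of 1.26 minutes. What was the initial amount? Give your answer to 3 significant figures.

Number of half-lives elapsed: n = 3.99/1.26 ≈ 3.1667.
A₀ = A × 2^n = 528 × 2^3.1667 = 528 × 8.9797 ≈ 4741.3 dpm.

4740 dpm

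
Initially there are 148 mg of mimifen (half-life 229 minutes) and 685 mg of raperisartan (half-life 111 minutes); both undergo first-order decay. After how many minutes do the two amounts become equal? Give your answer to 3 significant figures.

476 minutes

Set 148·(1/2)^(t/229) = 685·(1/2)^(t/111).
Taking log₂: log₂(148/685) = t·(1/229 − 1/111).
log₂(0.21606) = -2.2105; 1/229 − 1/111 = -0.0046422.
t = -2.2105 / -0.0046422 ≈ 476.18 minutes.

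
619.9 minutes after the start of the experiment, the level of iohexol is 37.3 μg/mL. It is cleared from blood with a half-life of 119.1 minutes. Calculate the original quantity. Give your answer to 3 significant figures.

1380 μg/mL

Number of half-lives elapsed: n = 619.9/119.1 ≈ 5.2049.
A₀ = A × 2^n = 37.3 × 2^5.2049 = 37.3 × 36.883 ≈ 1375.7 μg/mL.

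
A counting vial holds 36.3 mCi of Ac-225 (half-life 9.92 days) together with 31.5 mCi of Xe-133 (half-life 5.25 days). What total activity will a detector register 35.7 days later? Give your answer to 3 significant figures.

3.28 mCi

Ac-225: 36.3 × (1/2)^(35.7/9.92) = 36.3 × (1/2)^3.5988 ≈ 2.9961 mCi.
Xe-133: 31.5 × (1/2)^(35.7/5.25) = 31.5 × (1/2)^6.8 ≈ 0.28269 mCi.
Total = 2.9961 + 0.28269 ≈ 3.2788 mCi.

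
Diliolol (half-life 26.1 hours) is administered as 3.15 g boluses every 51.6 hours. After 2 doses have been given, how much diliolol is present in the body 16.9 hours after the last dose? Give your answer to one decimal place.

2.5 g

The 2 doses were given 68.5, 16.9 hours ago.
Total = 3.15·(1/2)^(68.5/26.1) + 3.15·(1/2)^(16.9/26.1)
      = 0.5108 + 2.0109 ≈ 2.5217 g.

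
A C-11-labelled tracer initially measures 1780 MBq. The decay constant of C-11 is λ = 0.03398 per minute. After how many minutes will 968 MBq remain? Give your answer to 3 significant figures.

17.9 minutes

t½ = ln 2 / λ = 0.69315 / 0.03398 ≈ 20.399 minutes.
Fraction remaining = 968/1780 ≈ 0.54382.
n = log₂(1780/968) = ln(1.8388)/ln 2 ≈ 0.8788 half-lives.
t = n × t½ = 0.8788 × 20.399 ≈ 17.926 minutes.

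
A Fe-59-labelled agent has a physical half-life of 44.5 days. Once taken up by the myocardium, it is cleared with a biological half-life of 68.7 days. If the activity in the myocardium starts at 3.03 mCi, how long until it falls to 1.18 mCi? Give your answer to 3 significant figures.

1/t_eff = 1/t_phys + 1/t_biol = 1/44.5 + 1/68.7 = 0.037028 per day.
t_eff = 44.5 × 68.7 / (44.5 + 68.7) ≈ 27.007 days.
n = log₂(3.03/1.18) ≈ 1.3605; t = 1.3605 × 27.007 ≈ 36.743 days.

36.7 days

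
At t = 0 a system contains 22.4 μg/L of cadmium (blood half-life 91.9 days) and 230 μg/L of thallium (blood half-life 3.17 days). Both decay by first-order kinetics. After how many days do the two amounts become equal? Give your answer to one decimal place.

11.0 days

Set 22.4·(1/2)^(t/91.9) = 230·(1/2)^(t/3.17).
Taking log₂: log₂(22.4/230) = t·(1/91.9 − 1/3.17).
log₂(0.097391) = -3.3601; 1/91.9 − 1/3.17 = -0.30458.
t = -3.3601 / -0.30458 ≈ 11.032 days.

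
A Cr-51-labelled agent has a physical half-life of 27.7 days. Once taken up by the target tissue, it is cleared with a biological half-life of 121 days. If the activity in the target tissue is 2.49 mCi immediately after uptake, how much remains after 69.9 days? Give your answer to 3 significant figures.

1/t_eff = 1/t_phys + 1/t_biol = 1/27.7 + 1/121 = 0.044366 per day.
t_eff = 27.7 × 121 / (27.7 + 121) ≈ 22.54 days.
Remaining = 2.49 × (1/2)^(69.9/22.54) = 2.49 × (1/2)^3.1012 ≈ 0.29017 mCi.

0.290 mCi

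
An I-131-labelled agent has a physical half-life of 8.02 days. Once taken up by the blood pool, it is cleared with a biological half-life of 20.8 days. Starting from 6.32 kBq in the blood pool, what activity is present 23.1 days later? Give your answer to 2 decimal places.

0.40 kBq

1/t_eff = 1/t_phys + 1/t_biol = 1/8.02 + 1/20.8 = 0.17277 per day.
t_eff = 8.02 × 20.8 / (8.02 + 20.8) ≈ 5.7882 days.
Remaining = 6.32 × (1/2)^(23.1/5.7882) = 6.32 × (1/2)^3.9909 ≈ 0.39751 kBq.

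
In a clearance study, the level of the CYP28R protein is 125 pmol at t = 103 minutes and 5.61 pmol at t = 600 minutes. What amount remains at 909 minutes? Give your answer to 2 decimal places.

Over Δt = 600 − 103 = 497 minutes, the level fell by a factor of 125/5.61 ≈ 22.282.
n = log₂(22.282) ≈ 4.4778 half-lives, so t½ = 497/4.4778 ≈ 110.99 minutes.
From t = 600 to t = 909: 5.61 × (1/2)^((909−600)/110.99) ≈ 0.81452 pmol.

0.81 pmol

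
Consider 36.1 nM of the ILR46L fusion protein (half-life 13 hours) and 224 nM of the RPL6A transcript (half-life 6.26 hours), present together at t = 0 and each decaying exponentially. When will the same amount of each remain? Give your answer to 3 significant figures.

Set 36.1·(1/2)^(t/13) = 224·(1/2)^(t/6.26).
Taking log₂: log₂(36.1/224) = t·(1/13 − 1/6.26).
log₂(0.16116) = -2.6334; 1/13 − 1/6.26 = -0.082821.
t = -2.6334 / -0.082821 ≈ 31.796 hours.

31.8 hours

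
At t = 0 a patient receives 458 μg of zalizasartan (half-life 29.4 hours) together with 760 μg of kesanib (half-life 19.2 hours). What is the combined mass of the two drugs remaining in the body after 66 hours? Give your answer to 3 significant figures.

167 μg

zalizasartan: 458 × (1/2)^(66/29.4) = 458 × (1/2)^2.2449 ≈ 96.624 μg.
kesanib: 760 × (1/2)^(66/19.2) = 760 × (1/2)^3.4375 ≈ 70.149 μg.
Total = 96.624 + 70.149 ≈ 166.77 μg.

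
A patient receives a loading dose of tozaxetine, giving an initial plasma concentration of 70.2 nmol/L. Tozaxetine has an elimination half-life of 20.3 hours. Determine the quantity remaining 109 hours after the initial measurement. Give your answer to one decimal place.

Number of half-lives: n = 109/20.3 ≈ 5.3695.
Remaining = 70.2 × (1/2)^5.3695 = 70.2 × 0.02419 ≈ 1.6981 nmol/L.

1.7 nmol/L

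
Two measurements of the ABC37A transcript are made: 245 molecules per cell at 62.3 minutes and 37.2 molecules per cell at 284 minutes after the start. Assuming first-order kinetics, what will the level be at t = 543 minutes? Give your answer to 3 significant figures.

Over Δt = 284 − 62.3 = 221.7 minutes, the level fell by a factor of 245/37.2 ≈ 6.586.
n = log₂(6.586) ≈ 2.7194 half-lives, so t½ = 221.7/2.7194 ≈ 81.525 minutes.
From t = 284 to t = 543: 37.2 × (1/2)^((543−284)/81.525) ≈ 4.1133 molecules per cell.

4.11 molecules per cell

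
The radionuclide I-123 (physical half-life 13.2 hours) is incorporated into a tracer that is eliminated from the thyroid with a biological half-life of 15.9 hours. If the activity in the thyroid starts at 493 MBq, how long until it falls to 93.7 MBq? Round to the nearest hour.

17 hours

1/t_eff = 1/t_phys + 1/t_biol = 1/13.2 + 1/15.9 = 0.13865 per hour.
t_eff = 13.2 × 15.9 / (13.2 + 15.9) ≈ 7.2124 hours.
n = log₂(493/93.7) ≈ 2.3955; t = 2.3955 × 7.2124 ≈ 17.277 hours.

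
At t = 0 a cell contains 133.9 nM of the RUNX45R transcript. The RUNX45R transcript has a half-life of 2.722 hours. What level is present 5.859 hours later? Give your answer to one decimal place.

Number of half-lives: n = 5.859/2.722 ≈ 2.1525.
Remaining = 133.9 × (1/2)^2.1525 = 133.9 × 0.22493 ≈ 30.118 nM.

30.1 nM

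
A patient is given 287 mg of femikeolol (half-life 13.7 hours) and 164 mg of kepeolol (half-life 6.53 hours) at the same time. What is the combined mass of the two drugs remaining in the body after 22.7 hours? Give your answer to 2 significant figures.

femikeolol: 287 × (1/2)^(22.7/13.7) = 287 × (1/2)^1.6569 ≈ 91.011 mg.
kepeolol: 164 × (1/2)^(22.7/6.53) = 164 × (1/2)^3.4763 ≈ 14.736 mg.
Total = 91.011 + 14.736 ≈ 105.75 mg.

110 mg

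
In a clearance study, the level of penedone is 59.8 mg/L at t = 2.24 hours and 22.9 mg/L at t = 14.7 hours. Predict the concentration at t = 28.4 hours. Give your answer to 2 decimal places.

7.97 mg/L

Over Δt = 14.7 − 2.24 = 12.46 hours, the level fell by a factor of 59.8/22.9 ≈ 2.6114.
n = log₂(2.6114) ≈ 1.3848 half-lives, so t½ = 12.46/1.3848 ≈ 8.9977 hours.
From t = 14.7 to t = 28.4: 22.9 × (1/2)^((28.4−14.7)/8.9977) ≈ 7.9705 mg/L.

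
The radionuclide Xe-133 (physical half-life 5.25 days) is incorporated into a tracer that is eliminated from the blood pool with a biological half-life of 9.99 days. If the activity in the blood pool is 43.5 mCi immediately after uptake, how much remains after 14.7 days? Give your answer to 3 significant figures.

2.25 mCi

1/t_eff = 1/t_phys + 1/t_biol = 1/5.25 + 1/9.99 = 0.29058 per day.
t_eff = 5.25 × 9.99 / (5.25 + 9.99) ≈ 3.4414 days.
Remaining = 43.5 × (1/2)^(14.7/3.4414) = 43.5 × (1/2)^4.2715 ≈ 2.2524 mCi.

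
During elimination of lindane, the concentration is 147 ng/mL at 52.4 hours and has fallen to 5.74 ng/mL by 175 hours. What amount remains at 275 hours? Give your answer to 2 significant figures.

Over Δt = 175 − 52.4 = 122.6 hours, the level fell by a factor of 147/5.74 ≈ 25.61.
n = log₂(25.61) ≈ 4.6786 half-lives, so t½ = 122.6/4.6786 ≈ 26.204 hours.
From t = 175 to t = 275: 5.74 × (1/2)^((275−175)/26.204) ≈ 0.4075 ng/mL.

0.41 ng/mL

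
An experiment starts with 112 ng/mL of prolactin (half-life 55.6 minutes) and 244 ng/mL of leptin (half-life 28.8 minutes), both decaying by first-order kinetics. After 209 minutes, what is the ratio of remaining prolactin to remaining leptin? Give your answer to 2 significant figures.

prolactin: 112 × (1/2)^(209/55.6) = 112 × (1/2)^3.759 ≈ 8.2727 ng/mL.
leptin: 244 × (1/2)^(209/28.8) = 244 × (1/2)^7.2569 ≈ 1.5953 ng/mL.
Ratio ≈ 8.2727 / 1.5953 ≈ 5.1858.

5.2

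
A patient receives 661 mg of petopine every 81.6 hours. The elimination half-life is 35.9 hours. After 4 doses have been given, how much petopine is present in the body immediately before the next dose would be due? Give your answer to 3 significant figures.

172 mg

The 4 doses were given 326.4, 244.8, 163.2, 81.6 hours ago.
Total = 661·(1/2)^(326.4/35.9) + 661·(1/2)^(244.8/35.9) + 661·(1/2)^(163.2/35.9) + 661·(1/2)^(81.6/35.9)
      = 1.2113 + 5.8546 + 28.296 + 136.76 ≈ 172.12 mg.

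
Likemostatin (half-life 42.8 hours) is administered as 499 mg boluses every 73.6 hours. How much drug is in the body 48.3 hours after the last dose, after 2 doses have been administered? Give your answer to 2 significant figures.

300 mg

The 2 doses were given 121.9, 48.3 hours ago.
Total = 499·(1/2)^(121.9/42.8) + 499·(1/2)^(48.3/42.8)
      = 69.299 + 228.24 ≈ 297.54 mg.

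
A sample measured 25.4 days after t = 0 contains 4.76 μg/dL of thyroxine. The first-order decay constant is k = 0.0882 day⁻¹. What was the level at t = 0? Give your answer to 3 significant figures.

44.7 μg/dL

t½ = ln 2 / k = 0.69315 / 0.0882 ≈ 7.8588 days.
Number of half-lives elapsed: n = 25.4/7.8588 ≈ 3.232.
A₀ = A × 2^n = 4.76 × 2^3.232 = 4.76 × 9.396 ≈ 44.725 μg/dL.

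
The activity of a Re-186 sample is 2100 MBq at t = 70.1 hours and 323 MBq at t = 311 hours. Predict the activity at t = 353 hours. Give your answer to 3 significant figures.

Over Δt = 311 − 70.1 = 240.9 hours, the level fell by a factor of 2100/323 ≈ 6.5015.
n = log₂(6.5015) ≈ 2.7008 half-lives, so t½ = 240.9/2.7008 ≈ 89.196 hours.
From t = 311 to t = 353: 323 × (1/2)^((353−311)/89.196) ≈ 233.05 MBq.

233 MBq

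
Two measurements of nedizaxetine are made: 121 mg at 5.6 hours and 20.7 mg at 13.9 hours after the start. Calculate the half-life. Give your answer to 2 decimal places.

3.26 hours

Over Δt = 13.9 − 5.6 = 8.3 hours, the level fell by a factor of 121/20.7 ≈ 5.8454.
n = log₂(5.8454) ≈ 2.5473 half-lives, so t½ = 8.3/2.5473 ≈ 3.2583 hours.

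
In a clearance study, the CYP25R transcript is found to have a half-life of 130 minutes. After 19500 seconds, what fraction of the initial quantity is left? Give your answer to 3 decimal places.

0.177

19500 seconds = 325 minutes.
n = 325/130 ≈ 2.5 half-lives.
Fraction remaining = (1/2)^2.5 ≈ 0.17678.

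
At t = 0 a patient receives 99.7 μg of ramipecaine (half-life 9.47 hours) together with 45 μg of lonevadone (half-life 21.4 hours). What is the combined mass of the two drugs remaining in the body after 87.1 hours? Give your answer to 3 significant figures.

ramipecaine: 99.7 × (1/2)^(87.1/9.47) = 99.7 × (1/2)^9.1975 ≈ 0.16982 μg.
lonevadone: 45 × (1/2)^(87.1/21.4) = 45 × (1/2)^4.0701 ≈ 2.6791 μg.
Total = 0.16982 + 2.6791 ≈ 2.8489 μg.

2.85 μg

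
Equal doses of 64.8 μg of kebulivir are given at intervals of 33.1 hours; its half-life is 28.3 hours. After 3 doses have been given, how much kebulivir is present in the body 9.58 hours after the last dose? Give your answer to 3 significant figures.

The 3 doses were given 75.78, 42.68, 9.58 hours ago.
Total = 64.8·(1/2)^(75.78/28.3) + 64.8·(1/2)^(42.68/28.3) + 64.8·(1/2)^(9.58/28.3)
      = 10.127 + 22.782 + 51.247 ≈ 84.156 μg.

84.2 μg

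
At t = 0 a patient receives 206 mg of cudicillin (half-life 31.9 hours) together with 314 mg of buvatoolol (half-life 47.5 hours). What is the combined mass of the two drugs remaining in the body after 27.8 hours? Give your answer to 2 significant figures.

cudicillin: 206 × (1/2)^(27.8/31.9) = 206 × (1/2)^0.87147 ≈ 112.6 mg.
buvatoolol: 314 × (1/2)^(27.8/47.5) = 314 × (1/2)^0.58526 ≈ 209.29 mg.
Total = 112.6 + 209.29 ≈ 321.89 mg.

320 mg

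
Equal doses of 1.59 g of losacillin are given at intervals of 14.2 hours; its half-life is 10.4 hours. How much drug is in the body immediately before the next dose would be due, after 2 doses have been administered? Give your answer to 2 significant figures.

0.86 g

The 2 doses were given 28.4, 14.2 hours ago.
Total = 1.59·(1/2)^(28.4/10.4) + 1.59·(1/2)^(14.2/10.4)
      = 0.23953 + 0.61713 ≈ 0.85665 g.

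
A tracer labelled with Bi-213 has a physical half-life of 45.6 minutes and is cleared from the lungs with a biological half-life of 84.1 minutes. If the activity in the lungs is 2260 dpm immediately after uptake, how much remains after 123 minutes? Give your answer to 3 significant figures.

1/t_eff = 1/t_phys + 1/t_biol = 1/45.6 + 1/84.1 = 0.03382 per minute.
t_eff = 45.6 × 84.1 / (45.6 + 84.1) ≈ 29.568 minutes.
Remaining = 2260 × (1/2)^(123/29.568) = 2260 × (1/2)^4.1599 ≈ 126.43 dpm.

126 dpm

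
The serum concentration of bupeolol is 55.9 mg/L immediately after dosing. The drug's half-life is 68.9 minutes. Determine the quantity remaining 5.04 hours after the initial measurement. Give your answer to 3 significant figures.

Convert the elapsed time: 5.04 hours = 302.4 minutes.
Number of half-lives: n = 302.4/68.9 ≈ 4.389.
Remaining = 55.9 × (1/2)^4.389 = 55.9 × 0.04773 ≈ 2.6681 mg/L.

2.67 mg/L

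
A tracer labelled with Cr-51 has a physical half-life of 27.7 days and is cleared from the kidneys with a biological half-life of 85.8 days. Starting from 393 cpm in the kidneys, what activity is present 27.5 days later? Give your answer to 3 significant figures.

158 cpm

1/t_eff = 1/t_phys + 1/t_biol = 1/27.7 + 1/85.8 = 0.047756 per day.
t_eff = 27.7 × 85.8 / (27.7 + 85.8) ≈ 20.94 days.
Remaining = 393 × (1/2)^(27.5/20.94) = 393 × (1/2)^1.3133 ≈ 158.14 cpm.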